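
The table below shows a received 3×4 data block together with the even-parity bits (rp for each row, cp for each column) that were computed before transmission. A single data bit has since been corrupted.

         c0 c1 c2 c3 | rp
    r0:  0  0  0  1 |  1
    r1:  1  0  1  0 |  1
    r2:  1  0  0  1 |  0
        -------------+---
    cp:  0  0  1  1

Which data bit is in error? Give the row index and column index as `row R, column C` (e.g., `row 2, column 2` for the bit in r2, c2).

row 1, column 3

Recompute each row's even parity and compare to rp:
  r0: data parity 1, sent rp 1 → ok
  r1: data parity 0, sent rp 1 → mismatch
  r2: data parity 0, sent rp 0 → ok
Recompute each column's even parity and compare to cp:
  c0: data parity 0, sent cp 0 → ok
  c1: data parity 0, sent cp 0 → ok
  c2: data parity 1, sent cp 1 → ok
  c3: data parity 0, sent cp 1 → mismatch
Exactly one row (r1) and one column (c3) fail → the flipped bit is at their intersection.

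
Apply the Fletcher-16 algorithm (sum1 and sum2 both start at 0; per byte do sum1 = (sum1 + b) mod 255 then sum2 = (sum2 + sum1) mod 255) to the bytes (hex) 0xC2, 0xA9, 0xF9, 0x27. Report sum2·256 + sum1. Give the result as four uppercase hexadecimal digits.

238D

Running sums (mod 255):
  after byte 0 (0xC2): sum1=194, sum2=194
  after byte 1 (0xA9): sum1=108, sum2=47
  after byte 2 (0xF9): sum1=102, sum2=149
  after byte 3 (0x27): sum1=141, sum2=35
Checksum = sum2·256 + sum1 = 35·256 + 141 = 9101 = 0x238D.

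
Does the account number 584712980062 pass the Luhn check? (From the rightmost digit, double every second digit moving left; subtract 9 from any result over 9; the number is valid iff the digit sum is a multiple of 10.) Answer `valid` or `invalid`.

From the right, keep odd positions and double even positions (subtract 9 from any doubled value over 9):
  doubled (positions 2,4,...): 3 0 9 2 8 1 → sum 23
  kept (positions 1,3,...): 2 0 8 2 7 8 → sum 27
Total = 50.
50 mod 10 = 0, so the number is valid.

valid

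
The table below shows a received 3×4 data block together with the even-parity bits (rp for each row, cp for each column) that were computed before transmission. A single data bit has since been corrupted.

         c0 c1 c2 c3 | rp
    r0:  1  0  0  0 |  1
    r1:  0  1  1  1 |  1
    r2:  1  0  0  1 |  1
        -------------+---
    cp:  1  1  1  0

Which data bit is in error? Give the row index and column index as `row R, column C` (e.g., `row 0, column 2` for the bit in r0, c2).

row 2, column 0

Recompute each row's even parity and compare to rp:
  r0: data parity 1, sent rp 1 → ok
  r1: data parity 1, sent rp 1 → ok
  r2: data parity 0, sent rp 1 → mismatch
Recompute each column's even parity and compare to cp:
  c0: data parity 0, sent cp 1 → mismatch
  c1: data parity 1, sent cp 1 → ok
  c2: data parity 1, sent cp 1 → ok
  c3: data parity 0, sent cp 0 → ok
Exactly one row (r2) and one column (c0) fail → the flipped bit is at their intersection.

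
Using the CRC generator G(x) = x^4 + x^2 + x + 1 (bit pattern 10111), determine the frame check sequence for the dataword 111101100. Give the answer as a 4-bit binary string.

Append 4 zeros: 1111011000000. Divide by 10111 (XOR where the leading bit is 1):
  pos 0: 11110 XOR 10111 = 01001
  pos 1: 10011 XOR 10111 = 00100
  pos 3: 10010 XOR 10111 = 00101
  pos 5: 10100 XOR 10111 = 00011
  pos 8: 11000 XOR 10111 = 01111
Remainder (last 4 bits) = 1111. This is the CRC / FCS.

1111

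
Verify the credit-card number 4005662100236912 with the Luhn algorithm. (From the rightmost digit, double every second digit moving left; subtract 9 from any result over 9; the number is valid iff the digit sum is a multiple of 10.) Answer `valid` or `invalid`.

valid

From the right, keep odd positions and double even positions (subtract 9 from any doubled value over 9):
  doubled (positions 2,4,...): 2 3 4 0 4 3 0 8 → sum 24
  kept (positions 1,3,...): 2 9 3 0 1 6 5 0 → sum 26
Total = 50.
50 mod 10 = 0, so the number is valid.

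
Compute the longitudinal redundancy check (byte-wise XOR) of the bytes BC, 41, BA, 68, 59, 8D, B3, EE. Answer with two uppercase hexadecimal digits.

A6

XOR the bytes together:
  start with 0xBC
  0xBC ⊕ 0x41 = 0xFD
  0xFD ⊕ 0xBA = 0x47
  0x47 ⊕ 0x68 = 0x2F
  0x2F ⊕ 0x59 = 0x76
  0x76 ⊕ 0x8D = 0xFB
  0xFB ⊕ 0xB3 = 0x48
  0x48 ⊕ 0xEE = 0xA6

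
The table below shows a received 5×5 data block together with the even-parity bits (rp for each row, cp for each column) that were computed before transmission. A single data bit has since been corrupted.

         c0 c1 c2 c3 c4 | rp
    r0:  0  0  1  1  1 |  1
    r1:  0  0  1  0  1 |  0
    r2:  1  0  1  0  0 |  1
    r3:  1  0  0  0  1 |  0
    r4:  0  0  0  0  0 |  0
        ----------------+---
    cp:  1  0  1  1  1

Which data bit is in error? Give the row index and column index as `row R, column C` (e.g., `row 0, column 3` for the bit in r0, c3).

row 2, column 0

Recompute each row's even parity and compare to rp:
  r0: data parity 1, sent rp 1 → ok
  r1: data parity 0, sent rp 0 → ok
  r2: data parity 0, sent rp 1 → mismatch
  r3: data parity 0, sent rp 0 → ok
  r4: data parity 0, sent rp 0 → ok
Recompute each column's even parity and compare to cp:
  c0: data parity 0, sent cp 1 → mismatch
  c1: data parity 0, sent cp 0 → ok
  c2: data parity 1, sent cp 1 → ok
  c3: data parity 1, sent cp 1 → ok
  c4: data parity 1, sent cp 1 → ok
Exactly one row (r2) and one column (c0) fail → the flipped bit is at their intersection.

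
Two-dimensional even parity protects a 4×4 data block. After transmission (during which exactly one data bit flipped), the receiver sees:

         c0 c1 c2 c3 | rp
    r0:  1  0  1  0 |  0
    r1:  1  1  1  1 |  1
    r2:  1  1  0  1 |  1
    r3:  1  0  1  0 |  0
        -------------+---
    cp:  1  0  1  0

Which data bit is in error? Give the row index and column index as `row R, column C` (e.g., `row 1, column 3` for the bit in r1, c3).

Recompute each row's even parity and compare to rp:
  r0: data parity 0, sent rp 0 → ok
  r1: data parity 0, sent rp 1 → mismatch
  r2: data parity 1, sent rp 1 → ok
  r3: data parity 0, sent rp 0 → ok
Recompute each column's even parity and compare to cp:
  c0: data parity 0, sent cp 1 → mismatch
  c1: data parity 0, sent cp 0 → ok
  c2: data parity 1, sent cp 1 → ok
  c3: data parity 0, sent cp 0 → ok
Exactly one row (r1) and one column (c0) fail → the flipped bit is at their intersection.

row 1, column 0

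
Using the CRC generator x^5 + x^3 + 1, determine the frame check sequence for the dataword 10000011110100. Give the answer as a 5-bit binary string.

01011

Append 5 zeros: 1000001111010000000. Divide by 101001 (XOR where the leading bit is 1):
  pos 0: 100000 XOR 101001 = 001001
  pos 2: 100111 XOR 101001 = 001110
  pos 4: 111011 XOR 101001 = 010010
  pos 5: 100100 XOR 101001 = 001101
  pos 7: 110110 XOR 101001 = 011111
  pos 8: 111110 XOR 101001 = 010111
  pos 9: 101110 XOR 101001 = 000111
  pos 12: 111000 XOR 101001 = 010001
  pos 13: 100010 XOR 101001 = 001011
Remainder (last 5 bits) = 01011. This is the CRC / FCS.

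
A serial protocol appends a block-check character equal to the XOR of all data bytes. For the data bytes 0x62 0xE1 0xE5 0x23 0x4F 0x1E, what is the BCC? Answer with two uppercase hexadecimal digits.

14

XOR the bytes together:
  start with 0x62
  0x62 ⊕ 0xE1 = 0x83
  0x83 ⊕ 0xE5 = 0x66
  0x66 ⊕ 0x23 = 0x45
  0x45 ⊕ 0x4F = 0x0A
  0x0A ⊕ 0x1E = 0x14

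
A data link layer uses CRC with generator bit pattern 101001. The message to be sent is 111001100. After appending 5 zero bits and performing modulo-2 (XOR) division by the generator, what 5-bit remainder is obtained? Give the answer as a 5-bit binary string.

Append 5 zeros: 11100110000000. Divide by 101001 (XOR where the leading bit is 1):
  pos 0: 111001 XOR 101001 = 010000
  pos 1: 100001 XOR 101001 = 001000
  pos 3: 100000 XOR 101001 = 001001
  pos 5: 100100 XOR 101001 = 001101
  pos 7: 110100 XOR 101001 = 011101
  pos 8: 111010 XOR 101001 = 010011
Remainder (last 5 bits) = 10011. This is the CRC / FCS.

10011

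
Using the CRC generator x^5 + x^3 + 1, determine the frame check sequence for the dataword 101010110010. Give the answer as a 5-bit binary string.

01101

Append 5 zeros: 10101011001000000. Divide by 101001 (XOR where the leading bit is 1):
  pos 0: 101010 XOR 101001 = 000011
  pos 4: 111100 XOR 101001 = 010101
  pos 5: 101011 XOR 101001 = 000010
  pos 9: 100000 XOR 101001 = 001001
  pos 11: 100100 XOR 101001 = 001101
Remainder (last 5 bits) = 01101. This is the CRC / FCS.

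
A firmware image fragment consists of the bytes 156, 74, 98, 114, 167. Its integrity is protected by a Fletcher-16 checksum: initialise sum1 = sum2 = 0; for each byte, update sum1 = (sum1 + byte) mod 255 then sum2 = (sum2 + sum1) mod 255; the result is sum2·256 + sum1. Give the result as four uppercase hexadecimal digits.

Running sums (mod 255):
  after byte 0 (156): sum1=156, sum2=156
  after byte 1 (74): sum1=230, sum2=131
  after byte 2 (98): sum1=73, sum2=204
  after byte 3 (114): sum1=187, sum2=136
  after byte 4 (167): sum1=99, sum2=235
Checksum = sum2·256 + sum1 = 235·256 + 99 = 60259 = 0xEB63.

EB63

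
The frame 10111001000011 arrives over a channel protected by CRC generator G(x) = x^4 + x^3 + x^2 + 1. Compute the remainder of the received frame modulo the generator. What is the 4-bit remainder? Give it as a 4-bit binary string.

Modulo-2 division of 10111001000011 by 11101:
  pos 0: 10111 XOR 11101 = 01010
  pos 1: 10100 XOR 11101 = 01001
  pos 2: 10010 XOR 11101 = 01111
  pos 3: 11111 XOR 11101 = 00010
  pos 6: 10000 XOR 11101 = 01101
  pos 7: 11010 XOR 11101 = 00111
  pos 9: 11111 XOR 11101 = 00010
Remainder = 0010 (nonzero — an error is detected).

0010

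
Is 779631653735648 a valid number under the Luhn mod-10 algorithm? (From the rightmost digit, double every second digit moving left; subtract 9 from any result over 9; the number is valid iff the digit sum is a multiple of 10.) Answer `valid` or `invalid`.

valid

From the right, keep odd positions and double even positions (subtract 9 from any doubled value over 9):
  doubled (positions 2,4,...): 8 1 5 1 2 3 5 → sum 25
  kept (positions 1,3,...): 8 6 3 3 6 3 9 7 → sum 45
Total = 70.
70 mod 10 = 0, so the number is valid.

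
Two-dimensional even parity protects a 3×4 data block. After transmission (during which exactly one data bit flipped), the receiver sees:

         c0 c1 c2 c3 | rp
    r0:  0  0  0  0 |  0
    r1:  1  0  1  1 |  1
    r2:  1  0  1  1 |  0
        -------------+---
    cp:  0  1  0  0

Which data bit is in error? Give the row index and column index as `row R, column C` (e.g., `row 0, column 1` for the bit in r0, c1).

Recompute each row's even parity and compare to rp:
  r0: data parity 0, sent rp 0 → ok
  r1: data parity 1, sent rp 1 → ok
  r2: data parity 1, sent rp 0 → mismatch
Recompute each column's even parity and compare to cp:
  c0: data parity 0, sent cp 0 → ok
  c1: data parity 0, sent cp 1 → mismatch
  c2: data parity 0, sent cp 0 → ok
  c3: data parity 0, sent cp 0 → ok
Exactly one row (r2) and one column (c1) fail → the flipped bit is at their intersection.

row 2, column 1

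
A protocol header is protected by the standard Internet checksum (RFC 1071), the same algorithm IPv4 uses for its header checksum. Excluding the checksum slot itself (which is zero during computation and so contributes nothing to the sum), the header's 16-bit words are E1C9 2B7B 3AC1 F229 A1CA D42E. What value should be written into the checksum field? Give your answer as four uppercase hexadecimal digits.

4FD6

One's-complement addition (fold any carry out of bit 15 back into bit 0):
  0xE1C9 + 0x2B7B = 0x10D44 → wrap carry → 0x0D45
  0x0D45 + 0x3AC1 = 0x04806
  0x4806 + 0xF229 = 0x13A2F → wrap carry → 0x3A30
  0x3A30 + 0xA1CA = 0x0DBFA
  0xDBFA + 0xD42E = 0x1B028 → wrap carry → 0xB029
One's-complement sum = 0xB029.
Checksum = ~0xB029 & 0xFFFF = 0x4FD6.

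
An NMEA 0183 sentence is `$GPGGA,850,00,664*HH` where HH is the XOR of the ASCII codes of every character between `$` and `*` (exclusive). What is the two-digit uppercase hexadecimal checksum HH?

73

XOR the ASCII codes of the payload characters:
  'G' = 0x47 → acc = 0x47
  'P' = 0x50 → acc = 0x17
  'G' = 0x47 → acc = 0x50
  'G' = 0x47 → acc = 0x17
  'A' = 0x41 → acc = 0x56
  ',' = 0x2C → acc = 0x7A
  '8' = 0x38 → acc = 0x42
  '5' = 0x35 → acc = 0x77
  '0' = 0x30 → acc = 0x47
  ',' = 0x2C → acc = 0x6B
  '0' = 0x30 → acc = 0x5B
  '0' = 0x30 → acc = 0x6B
  ',' = 0x2C → acc = 0x47
  '6' = 0x36 → acc = 0x71
  '6' = 0x36 → acc = 0x47
  '4' = 0x34 → acc = 0x73
Checksum = 0x73.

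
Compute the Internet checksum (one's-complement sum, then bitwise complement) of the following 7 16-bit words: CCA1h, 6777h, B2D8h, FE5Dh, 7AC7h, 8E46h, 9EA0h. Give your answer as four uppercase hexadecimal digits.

7301

One's-complement addition (fold any carry out of bit 15 back into bit 0):
  0xCCA1 + 0x6777 = 0x13418 → wrap carry → 0x3419
  0x3419 + 0xB2D8 = 0x0E6F1
  0xE6F1 + 0xFE5D = 0x1E54E → wrap carry → 0xE54F
  0xE54F + 0x7AC7 = 0x16016 → wrap carry → 0x6017
  0x6017 + 0x8E46 = 0x0EE5D
  0xEE5D + 0x9EA0 = 0x18CFD → wrap carry → 0x8CFE
One's-complement sum = 0x8CFE.
Checksum = ~0x8CFE & 0xFFFF = 0x7301.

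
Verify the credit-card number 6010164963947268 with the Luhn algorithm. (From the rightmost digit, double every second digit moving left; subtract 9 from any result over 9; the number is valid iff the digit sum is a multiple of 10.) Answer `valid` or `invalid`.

From the right, keep odd positions and double even positions (subtract 9 from any doubled value over 9):
  doubled (positions 2,4,...): 3 5 9 3 8 2 2 3 → sum 35
  kept (positions 1,3,...): 8 2 4 3 9 6 0 0 → sum 32
Total = 67.
67 mod 10 = 7, so the number is invalid.

invalid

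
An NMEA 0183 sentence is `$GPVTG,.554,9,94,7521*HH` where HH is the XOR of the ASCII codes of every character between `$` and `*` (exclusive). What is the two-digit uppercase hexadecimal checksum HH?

7D

XOR the ASCII codes of the payload characters:
  'G' = 0x47 → acc = 0x47
  'P' = 0x50 → acc = 0x17
  'V' = 0x56 → acc = 0x41
  'T' = 0x54 → acc = 0x15
  'G' = 0x47 → acc = 0x52
  ',' = 0x2C → acc = 0x7E
  '.' = 0x2E → acc = 0x50
  '5' = 0x35 → acc = 0x65
  '5' = 0x35 → acc = 0x50
  '4' = 0x34 → acc = 0x64
  ',' = 0x2C → acc = 0x48
  '9' = 0x39 → acc = 0x71
  ',' = 0x2C → acc = 0x5D
  '9' = 0x39 → acc = 0x64
  '4' = 0x34 → acc = 0x50
  ',' = 0x2C → acc = 0x7C
  '7' = 0x37 → acc = 0x4B
  '5' = 0x35 → acc = 0x7E
  '2' = 0x32 → acc = 0x4C
  '1' = 0x31 → acc = 0x7D
Checksum = 0x7D.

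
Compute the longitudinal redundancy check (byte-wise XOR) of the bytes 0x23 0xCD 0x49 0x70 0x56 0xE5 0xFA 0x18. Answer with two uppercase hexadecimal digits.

XOR the bytes together:
  start with 0x23
  0x23 ⊕ 0xCD = 0xEE
  0xEE ⊕ 0x49 = 0xA7
  0xA7 ⊕ 0x70 = 0xD7
  0xD7 ⊕ 0x56 = 0x81
  0x81 ⊕ 0xE5 = 0x64
  0x64 ⊕ 0xFA = 0x9E
  0x9E ⊕ 0x18 = 0x86

86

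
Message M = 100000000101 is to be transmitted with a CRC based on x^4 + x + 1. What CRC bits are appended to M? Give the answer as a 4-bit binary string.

Append 4 zeros: 1000000001010000. Divide by 10011 (XOR where the leading bit is 1):
  pos 0: 10000 XOR 10011 = 00011
  pos 3: 11000 XOR 10011 = 01011
  pos 4: 10110 XOR 10011 = 00101
  pos 6: 10110 XOR 10011 = 00101
  pos 8: 10110 XOR 10011 = 00101
  pos 10: 10100 XOR 10011 = 00111
Remainder (last 4 bits) = 1110. This is the CRC / FCS.

1110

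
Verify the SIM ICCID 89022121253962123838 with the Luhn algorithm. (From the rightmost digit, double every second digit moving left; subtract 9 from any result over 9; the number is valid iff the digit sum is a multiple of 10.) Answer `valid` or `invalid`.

From the right, keep odd positions and double even positions (subtract 9 from any doubled value over 9):
  doubled (positions 2,4,...): 6 6 2 3 6 4 4 4 0 7 → sum 42
  kept (positions 1,3,...): 8 8 2 2 9 5 1 1 2 9 → sum 47
Total = 89.
89 mod 10 = 9, so the number is invalid.

invalid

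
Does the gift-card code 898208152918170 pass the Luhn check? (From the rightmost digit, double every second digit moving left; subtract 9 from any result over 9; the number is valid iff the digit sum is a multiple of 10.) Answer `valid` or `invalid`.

invalid

From the right, keep odd positions and double even positions (subtract 9 from any doubled value over 9):
  doubled (positions 2,4,...): 5 7 9 1 7 4 9 → sum 42
  kept (positions 1,3,...): 0 1 1 2 1 0 8 8 → sum 21
Total = 63.
63 mod 10 = 3, so the number is invalid.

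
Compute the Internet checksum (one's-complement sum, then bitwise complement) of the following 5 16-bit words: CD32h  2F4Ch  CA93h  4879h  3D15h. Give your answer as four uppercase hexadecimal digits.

B35E

One's-complement addition (fold any carry out of bit 15 back into bit 0):
  0xCD32 + 0x2F4C = 0x0FC7E
  0xFC7E + 0xCA93 = 0x1C711 → wrap carry → 0xC712
  0xC712 + 0x4879 = 0x10F8B → wrap carry → 0x0F8C
  0x0F8C + 0x3D15 = 0x04CA1
One's-complement sum = 0x4CA1.
Checksum = ~0x4CA1 & 0xFFFF = 0xB35E.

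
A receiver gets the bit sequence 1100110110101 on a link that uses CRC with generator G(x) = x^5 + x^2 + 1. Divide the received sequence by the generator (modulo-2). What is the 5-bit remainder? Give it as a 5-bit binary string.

Modulo-2 division of 1100110110101 by 100101:
  pos 0: 110011 XOR 100101 = 010110
  pos 1: 101100 XOR 100101 = 001001
  pos 3: 100111 XOR 100101 = 000010
  pos 7: 100101 XOR 100101 = 000000
Remainder = 00000 (zero — the frame passes the CRC check).

00000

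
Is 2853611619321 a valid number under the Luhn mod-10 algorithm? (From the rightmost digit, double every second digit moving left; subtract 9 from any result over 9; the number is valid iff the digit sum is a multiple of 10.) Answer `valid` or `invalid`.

From the right, keep odd positions and double even positions (subtract 9 from any doubled value over 9):
  doubled (positions 2,4,...): 4 9 3 2 6 7 → sum 31
  kept (positions 1,3,...): 1 3 1 1 6 5 2 → sum 19
Total = 50.
50 mod 10 = 0, so the number is valid.

valid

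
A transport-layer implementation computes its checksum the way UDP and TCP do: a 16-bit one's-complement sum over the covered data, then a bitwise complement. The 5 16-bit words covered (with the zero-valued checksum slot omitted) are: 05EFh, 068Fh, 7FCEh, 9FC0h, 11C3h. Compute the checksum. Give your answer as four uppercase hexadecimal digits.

One's-complement addition (fold any carry out of bit 15 back into bit 0):
  0x05EF + 0x068F = 0x00C7E
  0x0C7E + 0x7FCE = 0x08C4C
  0x8C4C + 0x9FC0 = 0x12C0C → wrap carry → 0x2C0D
  0x2C0D + 0x11C3 = 0x03DD0
One's-complement sum = 0x3DD0.
Checksum = ~0x3DD0 & 0xFFFF = 0xC22F.

C22F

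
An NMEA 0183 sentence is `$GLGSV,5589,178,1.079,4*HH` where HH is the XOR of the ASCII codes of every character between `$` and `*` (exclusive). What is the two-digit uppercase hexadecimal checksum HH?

XOR the ASCII codes of the payload characters:
  'G' = 0x47 → acc = 0x47
  'L' = 0x4C → acc = 0x0B
  'G' = 0x47 → acc = 0x4C
  'S' = 0x53 → acc = 0x1F
  'V' = 0x56 → acc = 0x49
  ',' = 0x2C → acc = 0x65
  '5' = 0x35 → acc = 0x50
  '5' = 0x35 → acc = 0x65
  '8' = 0x38 → acc = 0x5D
  '9' = 0x39 → acc = 0x64
  ',' = 0x2C → acc = 0x48
  '1' = 0x31 → acc = 0x79
  '7' = 0x37 → acc = 0x4E
  '8' = 0x38 → acc = 0x76
  ',' = 0x2C → acc = 0x5A
  '1' = 0x31 → acc = 0x6B
  '.' = 0x2E → acc = 0x45
  '0' = 0x30 → acc = 0x75
  '7' = 0x37 → acc = 0x42
  '9' = 0x39 → acc = 0x7B
  ',' = 0x2C → acc = 0x57
  '4' = 0x34 → acc = 0x63
Checksum = 0x63.

63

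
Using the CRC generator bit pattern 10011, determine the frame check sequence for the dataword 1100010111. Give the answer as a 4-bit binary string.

1110

Append 4 zeros: 11000101110000. Divide by 10011 (XOR where the leading bit is 1):
  pos 0: 11000 XOR 10011 = 01011
  pos 1: 10111 XOR 10011 = 00100
  pos 3: 10001 XOR 10011 = 00010
  pos 6: 10110 XOR 10011 = 00101
  pos 8: 10100 XOR 10011 = 00111
Remainder (last 4 bits) = 1110. This is the CRC / FCS.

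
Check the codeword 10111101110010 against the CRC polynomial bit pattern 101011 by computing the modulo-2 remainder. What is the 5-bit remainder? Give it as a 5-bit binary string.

11100

Modulo-2 division of 10111101110010 by 101011:
  pos 0: 101111 XOR 101011 = 000100
  pos 3: 100011 XOR 101011 = 001000
  pos 5: 100010 XOR 101011 = 001001
  pos 7: 100101 XOR 101011 = 001110
Remainder = 11100 (nonzero — an error is detected).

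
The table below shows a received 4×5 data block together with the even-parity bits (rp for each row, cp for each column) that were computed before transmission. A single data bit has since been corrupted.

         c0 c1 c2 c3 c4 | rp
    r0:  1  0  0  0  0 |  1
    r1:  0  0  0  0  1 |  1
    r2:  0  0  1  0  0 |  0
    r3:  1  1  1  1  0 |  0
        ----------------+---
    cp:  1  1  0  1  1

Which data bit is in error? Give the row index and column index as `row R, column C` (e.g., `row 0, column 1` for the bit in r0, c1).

row 2, column 0

Recompute each row's even parity and compare to rp:
  r0: data parity 1, sent rp 1 → ok
  r1: data parity 1, sent rp 1 → ok
  r2: data parity 1, sent rp 0 → mismatch
  r3: data parity 0, sent rp 0 → ok
Recompute each column's even parity and compare to cp:
  c0: data parity 0, sent cp 1 → mismatch
  c1: data parity 1, sent cp 1 → ok
  c2: data parity 0, sent cp 0 → ok
  c3: data parity 1, sent cp 1 → ok
  c4: data parity 1, sent cp 1 → ok
Exactly one row (r2) and one column (c0) fail → the flipped bit is at their intersection.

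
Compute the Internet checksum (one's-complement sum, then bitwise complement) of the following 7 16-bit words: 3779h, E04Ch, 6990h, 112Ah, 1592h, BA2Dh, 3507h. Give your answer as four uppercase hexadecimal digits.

One's-complement addition (fold any carry out of bit 15 back into bit 0):
  0x3779 + 0xE04C = 0x117C5 → wrap carry → 0x17C6
  0x17C6 + 0x6990 = 0x08156
  0x8156 + 0x112A = 0x09280
  0x9280 + 0x1592 = 0x0A812
  0xA812 + 0xBA2D = 0x1623F → wrap carry → 0x6240
  0x6240 + 0x3507 = 0x09747
One's-complement sum = 0x9747.
Checksum = ~0x9747 & 0xFFFF = 0x68B8.

68B8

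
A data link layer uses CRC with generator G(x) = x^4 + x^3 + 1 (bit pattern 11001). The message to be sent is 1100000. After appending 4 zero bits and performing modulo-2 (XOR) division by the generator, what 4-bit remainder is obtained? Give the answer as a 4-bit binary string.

Append 4 zeros: 11000000000. Divide by 11001 (XOR where the leading bit is 1):
  pos 0: 11000 XOR 11001 = 00001
  pos 4: 10000 XOR 11001 = 01001
  pos 5: 10010 XOR 11001 = 01011
  pos 6: 10110 XOR 11001 = 01111
Remainder (last 4 bits) = 1111. This is the CRC / FCS.

1111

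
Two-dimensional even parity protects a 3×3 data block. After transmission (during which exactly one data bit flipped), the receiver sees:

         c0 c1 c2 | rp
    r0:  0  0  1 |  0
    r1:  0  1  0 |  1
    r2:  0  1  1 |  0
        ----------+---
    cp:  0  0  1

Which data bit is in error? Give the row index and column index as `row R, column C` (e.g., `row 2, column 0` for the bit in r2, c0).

Recompute each row's even parity and compare to rp:
  r0: data parity 1, sent rp 0 → mismatch
  r1: data parity 1, sent rp 1 → ok
  r2: data parity 0, sent rp 0 → ok
Recompute each column's even parity and compare to cp:
  c0: data parity 0, sent cp 0 → ok
  c1: data parity 0, sent cp 0 → ok
  c2: data parity 0, sent cp 1 → mismatch
Exactly one row (r0) and one column (c2) fail → the flipped bit is at their intersection.

row 0, column 2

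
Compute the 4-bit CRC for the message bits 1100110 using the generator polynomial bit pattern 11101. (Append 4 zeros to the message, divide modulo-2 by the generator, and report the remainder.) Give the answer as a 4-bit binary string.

0101

Append 4 zeros: 11001100000. Divide by 11101 (XOR where the leading bit is 1):
  pos 0: 11001 XOR 11101 = 00100
  pos 2: 10010 XOR 11101 = 01111
  pos 3: 11110 XOR 11101 = 00011
  pos 6: 11000 XOR 11101 = 00101
Remainder (last 4 bits) = 0101. This is the CRC / FCS.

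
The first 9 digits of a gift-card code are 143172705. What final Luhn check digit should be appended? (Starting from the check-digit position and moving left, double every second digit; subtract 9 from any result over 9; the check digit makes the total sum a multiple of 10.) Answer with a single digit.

4

Partial digits right→left: 5 0 7 2 7 1 3 4 1
Double every second digit counting from the check-digit position (so the 1st, 3rd, 5th, ... of the partial from the right).
  doubled (with −9 where >9): 1 5 5 6 2 → sum 19
  kept as-is: 0 2 1 4 → sum 7
Total = 19 + 7 = 26.
Check digit = (10 − (26 mod 10)) mod 10 = 4.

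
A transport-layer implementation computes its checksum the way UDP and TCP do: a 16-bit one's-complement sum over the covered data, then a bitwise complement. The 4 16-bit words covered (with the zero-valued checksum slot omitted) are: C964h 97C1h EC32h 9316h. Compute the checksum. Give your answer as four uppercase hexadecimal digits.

One's-complement addition (fold any carry out of bit 15 back into bit 0):
  0xC964 + 0x97C1 = 0x16125 → wrap carry → 0x6126
  0x6126 + 0xEC32 = 0x14D58 → wrap carry → 0x4D59
  0x4D59 + 0x9316 = 0x0E06F
One's-complement sum = 0xE06F.
Checksum = ~0xE06F & 0xFFFF = 0x1F90.

1F90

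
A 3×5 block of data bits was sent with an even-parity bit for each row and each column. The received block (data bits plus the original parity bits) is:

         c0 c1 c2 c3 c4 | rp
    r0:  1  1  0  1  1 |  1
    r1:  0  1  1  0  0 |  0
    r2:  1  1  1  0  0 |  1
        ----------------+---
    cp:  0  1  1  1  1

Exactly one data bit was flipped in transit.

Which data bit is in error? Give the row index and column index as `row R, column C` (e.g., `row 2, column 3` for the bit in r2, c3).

Recompute each row's even parity and compare to rp:
  r0: data parity 0, sent rp 1 → mismatch
  r1: data parity 0, sent rp 0 → ok
  r2: data parity 1, sent rp 1 → ok
Recompute each column's even parity and compare to cp:
  c0: data parity 0, sent cp 0 → ok
  c1: data parity 1, sent cp 1 → ok
  c2: data parity 0, sent cp 1 → mismatch
  c3: data parity 1, sent cp 1 → ok
  c4: data parity 1, sent cp 1 → ok
Exactly one row (r0) and one column (c2) fail → the flipped bit is at their intersection.

row 0, column 2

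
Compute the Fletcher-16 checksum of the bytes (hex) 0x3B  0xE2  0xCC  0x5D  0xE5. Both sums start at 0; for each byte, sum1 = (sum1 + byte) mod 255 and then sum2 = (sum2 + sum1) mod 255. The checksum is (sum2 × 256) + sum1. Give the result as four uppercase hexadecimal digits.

Running sums (mod 255):
  after byte 0 (0x3B): sum1=59, sum2=59
  after byte 1 (0xE2): sum1=30, sum2=89
  after byte 2 (0xCC): sum1=234, sum2=68
  after byte 3 (0x5D): sum1=72, sum2=140
  after byte 4 (0xE5): sum1=46, sum2=186
Checksum = sum2·256 + sum1 = 186·256 + 46 = 47662 = 0xBA2E.

BA2E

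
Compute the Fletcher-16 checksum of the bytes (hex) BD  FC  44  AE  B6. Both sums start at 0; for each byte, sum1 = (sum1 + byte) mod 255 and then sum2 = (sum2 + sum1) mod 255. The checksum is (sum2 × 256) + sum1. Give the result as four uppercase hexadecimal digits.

Running sums (mod 255):
  after byte 0 (BD): sum1=189, sum2=189
  after byte 1 (FC): sum1=186, sum2=120
  after byte 2 (44): sum1=254, sum2=119
  after byte 3 (AE): sum1=173, sum2=37
  after byte 4 (B6): sum1=100, sum2=137
Checksum = sum2·256 + sum1 = 137·256 + 100 = 35172 = 0x8964.

8964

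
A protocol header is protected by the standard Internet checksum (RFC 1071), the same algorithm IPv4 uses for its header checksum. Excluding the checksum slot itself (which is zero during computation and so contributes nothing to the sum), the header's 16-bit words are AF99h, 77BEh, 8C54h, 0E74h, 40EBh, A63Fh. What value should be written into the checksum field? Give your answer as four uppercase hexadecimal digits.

56B4

One's-complement addition (fold any carry out of bit 15 back into bit 0):
  0xAF99 + 0x77BE = 0x12757 → wrap carry → 0x2758
  0x2758 + 0x8C54 = 0x0B3AC
  0xB3AC + 0x0E74 = 0x0C220
  0xC220 + 0x40EB = 0x1030B → wrap carry → 0x030C
  0x030C + 0xA63F = 0x0A94B
One's-complement sum = 0xA94B.
Checksum = ~0xA94B & 0xFFFF = 0x56B4.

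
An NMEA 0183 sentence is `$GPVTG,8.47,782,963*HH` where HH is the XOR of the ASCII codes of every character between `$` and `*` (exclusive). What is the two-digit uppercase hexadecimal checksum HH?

6A

XOR the ASCII codes of the payload characters:
  'G' = 0x47 → acc = 0x47
  'P' = 0x50 → acc = 0x17
  'V' = 0x56 → acc = 0x41
  'T' = 0x54 → acc = 0x15
  'G' = 0x47 → acc = 0x52
  ',' = 0x2C → acc = 0x7E
  '8' = 0x38 → acc = 0x46
  '.' = 0x2E → acc = 0x68
  '4' = 0x34 → acc = 0x5C
  '7' = 0x37 → acc = 0x6B
  ',' = 0x2C → acc = 0x47
  '7' = 0x37 → acc = 0x70
  '8' = 0x38 → acc = 0x48
  '2' = 0x32 → acc = 0x7A
  ',' = 0x2C → acc = 0x56
  '9' = 0x39 → acc = 0x6F
  '6' = 0x36 → acc = 0x59
  '3' = 0x33 → acc = 0x6A
Checksum = 0x6A.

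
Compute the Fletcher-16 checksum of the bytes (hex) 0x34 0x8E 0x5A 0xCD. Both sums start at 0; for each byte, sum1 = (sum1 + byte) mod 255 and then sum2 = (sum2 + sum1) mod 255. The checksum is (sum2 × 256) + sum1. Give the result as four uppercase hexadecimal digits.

FEEA

Running sums (mod 255):
  after byte 0 (0x34): sum1=52, sum2=52
  after byte 1 (0x8E): sum1=194, sum2=246
  after byte 2 (0x5A): sum1=29, sum2=20
  after byte 3 (0xCD): sum1=234, sum2=254
Checksum = sum2·256 + sum1 = 254·256 + 234 = 65258 = 0xFEEA.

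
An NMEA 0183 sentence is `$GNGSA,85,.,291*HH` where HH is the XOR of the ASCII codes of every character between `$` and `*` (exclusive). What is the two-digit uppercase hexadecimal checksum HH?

69

XOR the ASCII codes of the payload characters:
  'G' = 0x47 → acc = 0x47
  'N' = 0x4E → acc = 0x09
  'G' = 0x47 → acc = 0x4E
  'S' = 0x53 → acc = 0x1D
  'A' = 0x41 → acc = 0x5C
  ',' = 0x2C → acc = 0x70
  '8' = 0x38 → acc = 0x48
  '5' = 0x35 → acc = 0x7D
  ',' = 0x2C → acc = 0x51
  '.' = 0x2E → acc = 0x7F
  ',' = 0x2C → acc = 0x53
  '2' = 0x32 → acc = 0x61
  '9' = 0x39 → acc = 0x58
  '1' = 0x31 → acc = 0x69
Checksum = 0x69.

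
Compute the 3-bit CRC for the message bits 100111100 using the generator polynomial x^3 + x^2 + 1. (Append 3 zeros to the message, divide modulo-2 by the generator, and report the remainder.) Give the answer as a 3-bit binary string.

Append 3 zeros: 100111100000. Divide by 1101 (XOR where the leading bit is 1):
  pos 0: 1001 XOR 1101 = 0100
  pos 1: 1001 XOR 1101 = 0100
  pos 2: 1001 XOR 1101 = 0100
  pos 3: 1001 XOR 1101 = 0100
  pos 4: 1000 XOR 1101 = 0101
  pos 5: 1010 XOR 1101 = 0111
  pos 6: 1110 XOR 1101 = 0011
  pos 8: 1100 XOR 1101 = 0001
Remainder (last 3 bits) = 001. This is the CRC / FCS.

001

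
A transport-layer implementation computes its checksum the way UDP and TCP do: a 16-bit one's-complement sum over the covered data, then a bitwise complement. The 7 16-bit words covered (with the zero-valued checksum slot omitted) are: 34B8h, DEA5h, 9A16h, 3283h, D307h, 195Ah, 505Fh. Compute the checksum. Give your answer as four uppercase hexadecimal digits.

E346

One's-complement addition (fold any carry out of bit 15 back into bit 0):
  0x34B8 + 0xDEA5 = 0x1135D → wrap carry → 0x135E
  0x135E + 0x9A16 = 0x0AD74
  0xAD74 + 0x3283 = 0x0DFF7
  0xDFF7 + 0xD307 = 0x1B2FE → wrap carry → 0xB2FF
  0xB2FF + 0x195A = 0x0CC59
  0xCC59 + 0x505F = 0x11CB8 → wrap carry → 0x1CB9
One's-complement sum = 0x1CB9.
Checksum = ~0x1CB9 & 0xFFFF = 0xE346.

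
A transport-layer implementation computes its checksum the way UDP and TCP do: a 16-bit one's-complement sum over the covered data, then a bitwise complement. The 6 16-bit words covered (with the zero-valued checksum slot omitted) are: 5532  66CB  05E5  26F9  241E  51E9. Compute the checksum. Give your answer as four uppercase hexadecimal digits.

One's-complement addition (fold any carry out of bit 15 back into bit 0):
  0x5532 + 0x66CB = 0x0BBFD
  0xBBFD + 0x05E5 = 0x0C1E2
  0xC1E2 + 0x26F9 = 0x0E8DB
  0xE8DB + 0x241E = 0x10CF9 → wrap carry → 0x0CFA
  0x0CFA + 0x51E9 = 0x05EE3
One's-complement sum = 0x5EE3.
Checksum = ~0x5EE3 & 0xFFFF = 0xA11C.

A11C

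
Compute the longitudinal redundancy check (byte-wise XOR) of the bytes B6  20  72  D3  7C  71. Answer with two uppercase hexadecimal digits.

XOR the bytes together:
  start with 0xB6
  0xB6 ⊕ 0x20 = 0x96
  0x96 ⊕ 0x72 = 0xE4
  0xE4 ⊕ 0xD3 = 0x37
  0x37 ⊕ 0x7C = 0x4B
  0x4B ⊕ 0x71 = 0x3A

3A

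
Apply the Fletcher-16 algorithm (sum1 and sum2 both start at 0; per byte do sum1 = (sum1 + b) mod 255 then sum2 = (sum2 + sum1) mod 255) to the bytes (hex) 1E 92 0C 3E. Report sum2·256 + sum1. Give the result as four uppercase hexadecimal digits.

Running sums (mod 255):
  after byte 0 (1E): sum1=30, sum2=30
  after byte 1 (92): sum1=176, sum2=206
  after byte 2 (0C): sum1=188, sum2=139
  after byte 3 (3E): sum1=250, sum2=134
Checksum = sum2·256 + sum1 = 134·256 + 250 = 34554 = 0x86FA.

86FA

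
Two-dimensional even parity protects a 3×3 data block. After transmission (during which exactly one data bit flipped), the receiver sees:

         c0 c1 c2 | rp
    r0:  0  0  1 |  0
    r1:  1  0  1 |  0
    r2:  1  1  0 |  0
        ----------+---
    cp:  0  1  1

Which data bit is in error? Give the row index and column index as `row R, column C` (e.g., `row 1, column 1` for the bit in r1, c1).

row 0, column 2

Recompute each row's even parity and compare to rp:
  r0: data parity 1, sent rp 0 → mismatch
  r1: data parity 0, sent rp 0 → ok
  r2: data parity 0, sent rp 0 → ok
Recompute each column's even parity and compare to cp:
  c0: data parity 0, sent cp 0 → ok
  c1: data parity 1, sent cp 1 → ok
  c2: data parity 0, sent cp 1 → mismatch
Exactly one row (r0) and one column (c2) fail → the flipped bit is at their intersection.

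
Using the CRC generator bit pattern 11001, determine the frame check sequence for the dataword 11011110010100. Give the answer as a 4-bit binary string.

Append 4 zeros: 110111100101000000. Divide by 11001 (XOR where the leading bit is 1):
  pos 0: 11011 XOR 11001 = 00010
  pos 3: 10110 XOR 11001 = 01111
  pos 4: 11110 XOR 11001 = 00111
  pos 6: 11110 XOR 11001 = 00111
  pos 8: 11110 XOR 11001 = 00111
  pos 10: 11100 XOR 11001 = 00101
  pos 12: 10100 XOR 11001 = 01101
  pos 13: 11010 XOR 11001 = 00011
Remainder (last 4 bits) = 0011. This is the CRC / FCS.

0011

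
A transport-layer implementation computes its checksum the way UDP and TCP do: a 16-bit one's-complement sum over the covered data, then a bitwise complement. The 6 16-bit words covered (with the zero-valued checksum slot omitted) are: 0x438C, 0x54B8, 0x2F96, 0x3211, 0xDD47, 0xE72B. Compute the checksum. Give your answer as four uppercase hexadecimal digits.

One's-complement addition (fold any carry out of bit 15 back into bit 0):
  0x438C + 0x54B8 = 0x09844
  0x9844 + 0x2F96 = 0x0C7DA
  0xC7DA + 0x3211 = 0x0F9EB
  0xF9EB + 0xDD47 = 0x1D732 → wrap carry → 0xD733
  0xD733 + 0xE72B = 0x1BE5E → wrap carry → 0xBE5F
One's-complement sum = 0xBE5F.
Checksum = ~0xBE5F & 0xFFFF = 0x41A0.

41A0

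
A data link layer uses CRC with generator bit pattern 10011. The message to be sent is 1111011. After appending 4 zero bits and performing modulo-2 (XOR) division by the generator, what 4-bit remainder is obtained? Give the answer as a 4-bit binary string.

0110

Append 4 zeros: 11110110000. Divide by 10011 (XOR where the leading bit is 1):
  pos 0: 11110 XOR 10011 = 01101
  pos 1: 11011 XOR 10011 = 01000
  pos 2: 10001 XOR 10011 = 00010
  pos 5: 10000 XOR 10011 = 00011
Remainder (last 4 bits) = 0110. This is the CRC / FCS.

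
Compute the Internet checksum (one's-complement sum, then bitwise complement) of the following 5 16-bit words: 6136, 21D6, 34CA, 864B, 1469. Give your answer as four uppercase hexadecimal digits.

One's-complement addition (fold any carry out of bit 15 back into bit 0):
  0x6136 + 0x21D6 = 0x0830C
  0x830C + 0x34CA = 0x0B7D6
  0xB7D6 + 0x864B = 0x13E21 → wrap carry → 0x3E22
  0x3E22 + 0x1469 = 0x0528B
One's-complement sum = 0x528B.
Checksum = ~0x528B & 0xFFFF = 0xAD74.

AD74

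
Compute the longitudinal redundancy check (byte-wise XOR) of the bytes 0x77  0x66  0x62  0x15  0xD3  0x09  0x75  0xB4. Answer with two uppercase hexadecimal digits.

XOR the bytes together:
  start with 0x77
  0x77 ⊕ 0x66 = 0x11
  0x11 ⊕ 0x62 = 0x73
  0x73 ⊕ 0x15 = 0x66
  0x66 ⊕ 0xD3 = 0xB5
  0xB5 ⊕ 0x09 = 0xBC
  0xBC ⊕ 0x75 = 0xC9
  0xC9 ⊕ 0xB4 = 0x7D

7D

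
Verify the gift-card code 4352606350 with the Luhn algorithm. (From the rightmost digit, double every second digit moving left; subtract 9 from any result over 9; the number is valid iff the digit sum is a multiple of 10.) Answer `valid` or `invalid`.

From the right, keep odd positions and double even positions (subtract 9 from any doubled value over 9):
  doubled (positions 2,4,...): 1 3 3 1 8 → sum 16
  kept (positions 1,3,...): 0 3 0 2 3 → sum 8
Total = 24.
24 mod 10 = 4, so the number is invalid.

invalid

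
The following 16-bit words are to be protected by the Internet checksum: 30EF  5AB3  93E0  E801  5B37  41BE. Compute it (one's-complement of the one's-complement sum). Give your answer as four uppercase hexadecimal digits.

5B85

One's-complement addition (fold any carry out of bit 15 back into bit 0):
  0x30EF + 0x5AB3 = 0x08BA2
  0x8BA2 + 0x93E0 = 0x11F82 → wrap carry → 0x1F83
  0x1F83 + 0xE801 = 0x10784 → wrap carry → 0x0785
  0x0785 + 0x5B37 = 0x062BC
  0x62BC + 0x41BE = 0x0A47A
One's-complement sum = 0xA47A.
Checksum = ~0xA47A & 0xFFFF = 0x5B85.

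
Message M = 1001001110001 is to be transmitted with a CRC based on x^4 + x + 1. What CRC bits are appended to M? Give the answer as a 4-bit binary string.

0100

Append 4 zeros: 10010011100010000. Divide by 10011 (XOR where the leading bit is 1):
  pos 0: 10010 XOR 10011 = 00001
  pos 4: 10111 XOR 10011 = 00100
  pos 6: 10000 XOR 10011 = 00011
  pos 9: 11010 XOR 10011 = 01001
  pos 10: 10010 XOR 10011 = 00001
Remainder (last 4 bits) = 0100. This is the CRC / FCS.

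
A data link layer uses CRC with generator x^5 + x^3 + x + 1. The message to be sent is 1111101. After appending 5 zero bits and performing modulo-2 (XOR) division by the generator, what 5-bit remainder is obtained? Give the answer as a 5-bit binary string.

Append 5 zeros: 111110100000. Divide by 101011 (XOR where the leading bit is 1):
  pos 0: 111110 XOR 101011 = 010101
  pos 1: 101011 XOR 101011 = 000000
Remainder (last 5 bits) = 00000. This is the CRC / FCS.

00000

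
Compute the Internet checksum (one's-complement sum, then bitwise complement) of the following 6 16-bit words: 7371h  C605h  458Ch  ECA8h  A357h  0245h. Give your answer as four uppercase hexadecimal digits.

One's-complement addition (fold any carry out of bit 15 back into bit 0):
  0x7371 + 0xC605 = 0x13976 → wrap carry → 0x3977
  0x3977 + 0x458C = 0x07F03
  0x7F03 + 0xECA8 = 0x16BAB → wrap carry → 0x6BAC
  0x6BAC + 0xA357 = 0x10F03 → wrap carry → 0x0F04
  0x0F04 + 0x0245 = 0x01149
One's-complement sum = 0x1149.
Checksum = ~0x1149 & 0xFFFF = 0xEEB6.

EEB6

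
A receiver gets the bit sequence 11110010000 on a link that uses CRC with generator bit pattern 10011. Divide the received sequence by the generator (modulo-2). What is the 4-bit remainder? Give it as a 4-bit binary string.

0000

Modulo-2 division of 11110010000 by 10011:
  pos 0: 11110 XOR 10011 = 01101
  pos 1: 11010 XOR 10011 = 01001
  pos 2: 10011 XOR 10011 = 00000
Remainder = 0000 (zero — the frame passes the CRC check).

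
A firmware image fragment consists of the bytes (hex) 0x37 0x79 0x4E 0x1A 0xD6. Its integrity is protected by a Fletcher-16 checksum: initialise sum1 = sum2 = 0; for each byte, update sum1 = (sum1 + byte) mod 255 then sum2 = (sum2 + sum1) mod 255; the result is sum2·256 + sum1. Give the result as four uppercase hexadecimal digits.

Running sums (mod 255):
  after byte 0 (0x37): sum1=55, sum2=55
  after byte 1 (0x79): sum1=176, sum2=231
  after byte 2 (0x4E): sum1=254, sum2=230
  after byte 3 (0x1A): sum1=25, sum2=0
  after byte 4 (0xD6): sum1=239, sum2=239
Checksum = sum2·256 + sum1 = 239·256 + 239 = 61423 = 0xEFEF.

EFEF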